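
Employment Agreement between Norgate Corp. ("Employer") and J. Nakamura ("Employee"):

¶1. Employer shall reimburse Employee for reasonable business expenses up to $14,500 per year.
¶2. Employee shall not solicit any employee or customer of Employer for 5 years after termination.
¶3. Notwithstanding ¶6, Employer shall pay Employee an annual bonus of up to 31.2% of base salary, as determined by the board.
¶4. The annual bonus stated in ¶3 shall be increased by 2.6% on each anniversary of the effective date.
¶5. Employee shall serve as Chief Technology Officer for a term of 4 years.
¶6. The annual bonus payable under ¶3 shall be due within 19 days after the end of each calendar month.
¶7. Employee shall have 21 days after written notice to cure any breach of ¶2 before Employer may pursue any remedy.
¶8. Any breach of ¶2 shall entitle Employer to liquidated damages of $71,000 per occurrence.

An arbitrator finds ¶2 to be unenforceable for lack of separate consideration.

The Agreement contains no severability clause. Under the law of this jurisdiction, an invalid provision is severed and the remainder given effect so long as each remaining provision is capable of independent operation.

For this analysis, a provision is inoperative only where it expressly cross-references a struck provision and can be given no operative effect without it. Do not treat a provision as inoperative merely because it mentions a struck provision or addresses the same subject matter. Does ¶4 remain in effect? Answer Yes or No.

¶2 is struck. ¶7 operates only by reference to ¶2, so it falls with ¶2. ¶8 has no operative effect of its own apart from ¶2 and is therefore inoperative. With no severability clause, the stated default rule severs what cannot stand and enforces each remaining provision that can operate on its own. The provisions still in force are ¶1, ¶3, ¶4, ¶5, and ¶6. ¶4 is among the surviving provisions, so the answer is yes.

Yes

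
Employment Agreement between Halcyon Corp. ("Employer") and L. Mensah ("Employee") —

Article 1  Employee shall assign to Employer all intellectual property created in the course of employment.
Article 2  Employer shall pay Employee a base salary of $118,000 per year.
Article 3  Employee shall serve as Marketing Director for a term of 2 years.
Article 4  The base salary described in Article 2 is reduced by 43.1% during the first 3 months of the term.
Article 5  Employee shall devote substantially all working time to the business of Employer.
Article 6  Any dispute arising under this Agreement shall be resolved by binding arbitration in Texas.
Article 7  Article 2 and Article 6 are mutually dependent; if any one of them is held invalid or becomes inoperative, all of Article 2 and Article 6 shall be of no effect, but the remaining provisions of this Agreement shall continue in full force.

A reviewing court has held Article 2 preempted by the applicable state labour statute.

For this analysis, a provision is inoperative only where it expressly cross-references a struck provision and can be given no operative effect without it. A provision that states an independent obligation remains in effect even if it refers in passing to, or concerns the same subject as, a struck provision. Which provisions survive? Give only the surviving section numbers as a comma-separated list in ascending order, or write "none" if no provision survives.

Article 2 is struck. Article 4 operates only by reference to Article 2, so it falls with Article 2. Article 7 declares Article 2 and Article 6 mutually dependent; since one of them has fallen, all of them are of no effect. That brings down Article 6 as well. The remainder continues in force under Article 7. Article 1, Article 3, Article 5, and Article 7 remain in effect.

1, 3, 5, 7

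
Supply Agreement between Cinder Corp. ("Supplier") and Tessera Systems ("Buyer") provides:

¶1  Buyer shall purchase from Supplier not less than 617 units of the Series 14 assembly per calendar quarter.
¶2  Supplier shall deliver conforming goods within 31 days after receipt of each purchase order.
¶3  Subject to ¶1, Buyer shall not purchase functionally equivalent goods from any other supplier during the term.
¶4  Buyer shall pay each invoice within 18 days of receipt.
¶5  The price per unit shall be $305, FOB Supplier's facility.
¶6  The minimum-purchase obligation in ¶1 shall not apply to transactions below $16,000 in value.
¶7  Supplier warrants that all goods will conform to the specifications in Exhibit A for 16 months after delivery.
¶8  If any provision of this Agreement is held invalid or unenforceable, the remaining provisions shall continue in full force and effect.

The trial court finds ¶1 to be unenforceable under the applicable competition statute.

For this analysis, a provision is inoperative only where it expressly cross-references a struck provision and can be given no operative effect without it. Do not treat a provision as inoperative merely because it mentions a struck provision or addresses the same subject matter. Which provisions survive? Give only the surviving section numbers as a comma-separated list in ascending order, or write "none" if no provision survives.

2, 3, 4, 5, 7, 8

¶1 is struck. ¶6 operates only by reference to ¶1, so it falls with ¶1. ¶3 mentions ¶1 but its own obligation stands independently of ¶1, so ¶3 is not affected. Under the severability clause in ¶8, the remaining provisions continue in force. ¶2, ¶3, ¶4, ¶5, ¶7, and ¶8 remain in effect.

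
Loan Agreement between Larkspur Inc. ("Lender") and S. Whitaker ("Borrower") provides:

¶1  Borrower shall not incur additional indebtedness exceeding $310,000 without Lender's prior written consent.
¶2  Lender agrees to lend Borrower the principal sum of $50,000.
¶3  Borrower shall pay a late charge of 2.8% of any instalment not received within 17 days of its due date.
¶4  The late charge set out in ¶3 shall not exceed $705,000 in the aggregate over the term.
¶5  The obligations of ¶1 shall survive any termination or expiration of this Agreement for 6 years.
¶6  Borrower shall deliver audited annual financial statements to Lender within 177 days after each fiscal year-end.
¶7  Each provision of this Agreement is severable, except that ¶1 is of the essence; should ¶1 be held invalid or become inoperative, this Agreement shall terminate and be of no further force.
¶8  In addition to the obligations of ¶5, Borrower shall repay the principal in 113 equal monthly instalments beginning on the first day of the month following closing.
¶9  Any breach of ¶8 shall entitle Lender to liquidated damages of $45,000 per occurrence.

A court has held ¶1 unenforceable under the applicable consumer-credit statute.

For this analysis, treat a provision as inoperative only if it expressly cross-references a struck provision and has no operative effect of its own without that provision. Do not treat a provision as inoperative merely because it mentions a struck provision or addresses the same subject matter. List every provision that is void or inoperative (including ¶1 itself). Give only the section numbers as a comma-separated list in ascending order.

1, 2, 3, 4, 5, 6, 7, 8, 9

¶1 is struck. ¶5 merely fixes the survival period for ¶1; with ¶1 gone it has nothing to operate on and falls away. ¶7 makes ¶1 an essential term, and ¶1 is the provision held invalid; under ¶7, the entire Agreement is therefore void. No provision of the Agreement survives.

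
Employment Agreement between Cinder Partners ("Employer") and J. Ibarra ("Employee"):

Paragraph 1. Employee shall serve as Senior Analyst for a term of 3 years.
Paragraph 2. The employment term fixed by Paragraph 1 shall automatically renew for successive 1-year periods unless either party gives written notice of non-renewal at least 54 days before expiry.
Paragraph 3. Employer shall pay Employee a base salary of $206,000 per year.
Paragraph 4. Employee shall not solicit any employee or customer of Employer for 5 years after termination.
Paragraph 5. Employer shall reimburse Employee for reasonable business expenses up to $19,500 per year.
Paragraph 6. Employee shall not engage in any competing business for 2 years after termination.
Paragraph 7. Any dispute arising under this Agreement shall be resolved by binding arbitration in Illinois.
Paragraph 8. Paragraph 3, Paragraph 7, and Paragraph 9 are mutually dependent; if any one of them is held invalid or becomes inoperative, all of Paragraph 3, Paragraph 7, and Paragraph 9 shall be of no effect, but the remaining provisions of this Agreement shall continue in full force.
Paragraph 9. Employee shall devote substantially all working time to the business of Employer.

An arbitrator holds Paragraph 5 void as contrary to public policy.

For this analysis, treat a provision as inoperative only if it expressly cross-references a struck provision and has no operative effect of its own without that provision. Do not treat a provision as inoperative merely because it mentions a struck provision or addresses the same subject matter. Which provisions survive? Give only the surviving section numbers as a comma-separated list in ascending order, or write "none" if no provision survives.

Paragraph 5 is struck. No other provision's operative terms depend on Paragraph 5. Paragraph 8 ties Paragraph 3, Paragraph 7, and Paragraph 9 together, but none of those is affected here; the remaining provisions continue in force under Paragraph 8. That leaves Paragraph 1, Paragraph 2, Paragraph 3, Paragraph 4, Paragraph 6, Paragraph 7, Paragraph 8, and Paragraph 9 in effect.

1, 2, 3, 4, 6, 7, 8, 9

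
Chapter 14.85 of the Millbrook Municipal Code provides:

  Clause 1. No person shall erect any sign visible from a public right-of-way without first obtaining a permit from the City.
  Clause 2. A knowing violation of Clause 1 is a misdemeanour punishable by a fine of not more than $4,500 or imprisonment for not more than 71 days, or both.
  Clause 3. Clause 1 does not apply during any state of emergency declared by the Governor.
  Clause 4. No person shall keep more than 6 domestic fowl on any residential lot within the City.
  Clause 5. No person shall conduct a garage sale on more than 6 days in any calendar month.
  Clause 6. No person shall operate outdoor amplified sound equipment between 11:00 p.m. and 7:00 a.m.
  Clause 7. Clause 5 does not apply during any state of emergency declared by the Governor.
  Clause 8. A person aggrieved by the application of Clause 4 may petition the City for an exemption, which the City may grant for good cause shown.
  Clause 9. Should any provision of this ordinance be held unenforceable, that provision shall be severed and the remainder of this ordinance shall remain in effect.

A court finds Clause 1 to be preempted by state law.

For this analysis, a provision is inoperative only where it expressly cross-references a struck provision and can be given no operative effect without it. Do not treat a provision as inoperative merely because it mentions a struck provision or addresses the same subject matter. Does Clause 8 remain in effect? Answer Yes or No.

Clause 1 is struck. Clause 2 merely fixes the criminal penalty for violating Clause 1; with Clause 1 gone it has nothing to operate on and falls away. Clause 3 merely fixes the emergency suspension of Clause 1; with Clause 1 gone it has nothing to operate on and falls away. Under the severability clause in Clause 9, the remaining provisions continue in force. The provisions still in force are Clause 4, Clause 5, Clause 6, Clause 7, Clause 8, and Clause 9. Clause 8 is among the surviving provisions, so the answer is yes.

Yes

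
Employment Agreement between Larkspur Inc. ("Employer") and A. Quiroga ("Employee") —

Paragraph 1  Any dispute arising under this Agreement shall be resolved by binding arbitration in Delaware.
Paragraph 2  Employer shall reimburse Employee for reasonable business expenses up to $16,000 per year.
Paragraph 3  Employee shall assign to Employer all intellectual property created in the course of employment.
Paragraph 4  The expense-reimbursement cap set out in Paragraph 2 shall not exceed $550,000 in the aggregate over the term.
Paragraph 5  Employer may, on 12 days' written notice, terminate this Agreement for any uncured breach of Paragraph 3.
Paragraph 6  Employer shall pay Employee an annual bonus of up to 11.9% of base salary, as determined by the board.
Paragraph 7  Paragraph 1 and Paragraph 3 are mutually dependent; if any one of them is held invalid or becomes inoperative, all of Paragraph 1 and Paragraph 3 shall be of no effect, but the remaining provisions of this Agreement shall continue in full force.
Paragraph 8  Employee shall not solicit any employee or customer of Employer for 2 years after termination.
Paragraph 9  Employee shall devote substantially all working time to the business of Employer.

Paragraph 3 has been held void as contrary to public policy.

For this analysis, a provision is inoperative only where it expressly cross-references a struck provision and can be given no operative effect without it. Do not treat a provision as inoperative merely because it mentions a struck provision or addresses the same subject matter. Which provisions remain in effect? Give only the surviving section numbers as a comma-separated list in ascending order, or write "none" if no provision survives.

Paragraph 3 is struck. The only function of Paragraph 5 is the termination right for breach of Paragraph 3, so it cannot stand once Paragraph 3 is removed. Paragraph 7 declares Paragraph 1 and Paragraph 3 mutually dependent; since one of them has fallen, all of them are of no effect. That brings down Paragraph 1 as well. The remainder continues in force under Paragraph 7. Paragraph 2, Paragraph 4, Paragraph 6, Paragraph 7, Paragraph 8, and Paragraph 9 remain in effect.

2, 4, 6, 7, 8, 9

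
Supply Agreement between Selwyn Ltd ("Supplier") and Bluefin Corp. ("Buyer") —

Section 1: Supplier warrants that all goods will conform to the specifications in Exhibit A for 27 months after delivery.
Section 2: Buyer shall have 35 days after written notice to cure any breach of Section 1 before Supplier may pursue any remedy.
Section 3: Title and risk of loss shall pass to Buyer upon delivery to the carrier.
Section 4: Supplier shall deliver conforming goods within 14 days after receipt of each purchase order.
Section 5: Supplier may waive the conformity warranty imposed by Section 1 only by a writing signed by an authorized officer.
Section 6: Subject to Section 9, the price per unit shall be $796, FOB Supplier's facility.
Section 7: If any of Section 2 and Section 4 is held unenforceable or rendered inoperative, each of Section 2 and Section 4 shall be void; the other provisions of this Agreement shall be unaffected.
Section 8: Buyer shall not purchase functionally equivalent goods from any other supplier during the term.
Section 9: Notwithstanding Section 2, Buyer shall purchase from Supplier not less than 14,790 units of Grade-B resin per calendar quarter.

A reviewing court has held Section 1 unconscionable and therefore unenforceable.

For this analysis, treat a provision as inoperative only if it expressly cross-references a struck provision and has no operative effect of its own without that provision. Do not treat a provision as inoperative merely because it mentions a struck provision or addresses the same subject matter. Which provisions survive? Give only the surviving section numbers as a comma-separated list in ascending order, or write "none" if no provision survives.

Section 1 is struck. Section 2 merely fixes the cure period for breach of Section 1; with Section 1 gone it has nothing to operate on and falls away. Section 5 operates only by reference to Section 1, so it falls with Section 1. Section 9 mentions Section 2 but its own obligation stands independently of Section 2, so Section 9 is not affected. Section 7 declares Section 2 and Section 4 mutually dependent; since one of them has fallen, all of them are of no effect. That brings down Section 4 as well. The remainder continues in force under Section 7. That leaves Section 3, Section 6, Section 7, Section 8, and Section 9 in effect.

3, 6, 7, 8, 9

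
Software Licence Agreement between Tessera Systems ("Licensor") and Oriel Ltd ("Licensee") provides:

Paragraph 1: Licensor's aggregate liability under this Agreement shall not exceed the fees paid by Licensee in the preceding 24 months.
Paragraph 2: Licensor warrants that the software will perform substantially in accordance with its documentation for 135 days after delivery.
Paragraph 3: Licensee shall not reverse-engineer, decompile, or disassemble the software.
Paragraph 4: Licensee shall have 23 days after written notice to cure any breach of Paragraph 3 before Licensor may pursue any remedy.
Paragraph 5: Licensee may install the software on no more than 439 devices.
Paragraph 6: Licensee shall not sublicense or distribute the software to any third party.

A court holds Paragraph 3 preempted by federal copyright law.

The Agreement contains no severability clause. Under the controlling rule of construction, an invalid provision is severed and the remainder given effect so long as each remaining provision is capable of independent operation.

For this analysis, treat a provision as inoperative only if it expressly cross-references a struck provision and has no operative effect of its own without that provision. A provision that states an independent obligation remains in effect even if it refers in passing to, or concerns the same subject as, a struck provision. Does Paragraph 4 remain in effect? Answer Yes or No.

Paragraph 3 is struck. Paragraph 4 merely fixes the cure period for breach of Paragraph 3; with Paragraph 3 gone it has nothing to operate on and falls away. With no severability clause, the stated default rule severs what cannot stand and enforces each remaining provision that can operate on its own. Paragraph 1, Paragraph 2, Paragraph 5, and Paragraph 6 remain in effect. Paragraph 4 is among the inoperative provisions, so the answer is no.

No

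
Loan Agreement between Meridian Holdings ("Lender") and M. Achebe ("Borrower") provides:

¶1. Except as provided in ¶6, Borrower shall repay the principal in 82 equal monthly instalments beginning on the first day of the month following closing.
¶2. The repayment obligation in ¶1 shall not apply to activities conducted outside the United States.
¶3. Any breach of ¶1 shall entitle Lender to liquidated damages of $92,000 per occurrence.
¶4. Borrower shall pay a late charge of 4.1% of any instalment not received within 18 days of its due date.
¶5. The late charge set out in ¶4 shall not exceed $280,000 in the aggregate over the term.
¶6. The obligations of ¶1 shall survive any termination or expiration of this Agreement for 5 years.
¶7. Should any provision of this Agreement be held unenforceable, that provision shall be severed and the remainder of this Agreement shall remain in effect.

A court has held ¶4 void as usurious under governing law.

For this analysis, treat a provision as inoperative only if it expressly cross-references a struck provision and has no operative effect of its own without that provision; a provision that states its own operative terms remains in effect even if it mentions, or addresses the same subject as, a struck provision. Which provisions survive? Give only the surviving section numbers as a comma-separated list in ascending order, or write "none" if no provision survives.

1, 2, 3, 6, 7

¶4 is struck. ¶5 has no operative effect of its own apart from ¶4 and is therefore inoperative. Under the severability clause in ¶7, the remaining provisions continue in force. ¶1, ¶2, ¶3, ¶6, and ¶7 remain in effect.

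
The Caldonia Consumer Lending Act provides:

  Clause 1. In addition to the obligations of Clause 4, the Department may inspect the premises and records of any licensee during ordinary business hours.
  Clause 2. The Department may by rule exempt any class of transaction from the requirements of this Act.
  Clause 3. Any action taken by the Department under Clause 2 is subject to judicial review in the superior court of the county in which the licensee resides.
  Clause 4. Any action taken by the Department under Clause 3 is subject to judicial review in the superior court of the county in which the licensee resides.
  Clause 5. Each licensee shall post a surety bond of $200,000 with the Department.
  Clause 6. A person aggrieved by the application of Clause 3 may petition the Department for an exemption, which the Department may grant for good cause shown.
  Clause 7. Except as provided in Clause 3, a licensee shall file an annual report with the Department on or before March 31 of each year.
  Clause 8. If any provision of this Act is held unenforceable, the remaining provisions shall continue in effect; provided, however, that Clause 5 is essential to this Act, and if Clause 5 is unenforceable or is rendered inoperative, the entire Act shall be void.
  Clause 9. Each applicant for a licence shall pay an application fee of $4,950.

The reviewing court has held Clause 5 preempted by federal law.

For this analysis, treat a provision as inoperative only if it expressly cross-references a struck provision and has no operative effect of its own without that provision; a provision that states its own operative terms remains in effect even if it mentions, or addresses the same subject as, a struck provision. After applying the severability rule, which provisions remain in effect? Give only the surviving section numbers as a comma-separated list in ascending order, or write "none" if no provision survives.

none

Clause 5 is struck. Nothing else in the Act is defined by reference to Clause 5. Clause 8 makes Clause 5 an essential term, and Clause 5 is the provision held invalid; under Clause 8, the entire Act is therefore void. No provision of the Act survives.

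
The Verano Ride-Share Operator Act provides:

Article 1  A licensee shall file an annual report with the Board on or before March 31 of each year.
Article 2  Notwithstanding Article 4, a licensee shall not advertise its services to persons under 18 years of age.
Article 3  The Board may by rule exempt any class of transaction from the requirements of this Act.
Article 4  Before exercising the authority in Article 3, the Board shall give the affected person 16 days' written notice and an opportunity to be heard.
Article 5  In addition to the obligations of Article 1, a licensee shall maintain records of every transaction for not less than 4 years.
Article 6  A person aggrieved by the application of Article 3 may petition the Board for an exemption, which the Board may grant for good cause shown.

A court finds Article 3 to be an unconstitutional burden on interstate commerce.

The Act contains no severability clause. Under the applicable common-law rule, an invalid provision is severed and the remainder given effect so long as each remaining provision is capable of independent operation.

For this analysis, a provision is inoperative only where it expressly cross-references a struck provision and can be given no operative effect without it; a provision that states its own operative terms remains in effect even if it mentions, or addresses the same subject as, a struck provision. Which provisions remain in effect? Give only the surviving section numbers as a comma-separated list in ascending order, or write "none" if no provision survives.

1, 2, 5

Article 3 is struck. Article 4 merely fixes the notice-and-hearing requirement for Article 3; with Article 3 gone it has nothing to operate on and falls away. Article 6 merely fixes the exemption procedure for Article 3; with Article 3 gone it has nothing to operate on and falls away. Article 2 mentions Article 4 but its own obligation stands independently of Article 4, so Article 2 is not affected. Under the stated default rule, only provisions that cannot operate independently fall away; the rest are enforced. The provisions still in force are Article 1, Article 2, and Article 5.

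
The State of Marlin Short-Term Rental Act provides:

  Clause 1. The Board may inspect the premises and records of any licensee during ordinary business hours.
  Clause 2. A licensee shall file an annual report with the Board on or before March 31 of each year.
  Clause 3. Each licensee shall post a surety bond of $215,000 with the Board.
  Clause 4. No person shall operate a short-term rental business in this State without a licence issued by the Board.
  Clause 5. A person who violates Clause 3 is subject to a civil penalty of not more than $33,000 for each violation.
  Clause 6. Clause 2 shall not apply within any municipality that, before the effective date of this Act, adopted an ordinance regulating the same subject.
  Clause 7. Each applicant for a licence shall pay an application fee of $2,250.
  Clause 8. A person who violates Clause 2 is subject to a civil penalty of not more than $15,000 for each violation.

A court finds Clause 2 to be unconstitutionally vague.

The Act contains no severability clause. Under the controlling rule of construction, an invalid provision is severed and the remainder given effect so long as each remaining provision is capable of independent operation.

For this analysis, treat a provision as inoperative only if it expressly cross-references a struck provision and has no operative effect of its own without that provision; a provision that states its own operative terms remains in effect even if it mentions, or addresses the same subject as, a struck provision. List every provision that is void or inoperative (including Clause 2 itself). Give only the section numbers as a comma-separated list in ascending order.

Clause 2 is struck. The only function of Clause 6 is the local-preemption carve-out from Clause 2, so it cannot stand once Clause 2 is removed. Clause 8 merely fixes the civil penalty for violating Clause 2; with Clause 2 gone it has nothing to operate on and falls away. Under the stated default rule, only provisions that cannot operate independently fall away; the rest are enforced. Clause 1, Clause 3, Clause 4, Clause 5, and Clause 7 remain in effect.

2, 6, 8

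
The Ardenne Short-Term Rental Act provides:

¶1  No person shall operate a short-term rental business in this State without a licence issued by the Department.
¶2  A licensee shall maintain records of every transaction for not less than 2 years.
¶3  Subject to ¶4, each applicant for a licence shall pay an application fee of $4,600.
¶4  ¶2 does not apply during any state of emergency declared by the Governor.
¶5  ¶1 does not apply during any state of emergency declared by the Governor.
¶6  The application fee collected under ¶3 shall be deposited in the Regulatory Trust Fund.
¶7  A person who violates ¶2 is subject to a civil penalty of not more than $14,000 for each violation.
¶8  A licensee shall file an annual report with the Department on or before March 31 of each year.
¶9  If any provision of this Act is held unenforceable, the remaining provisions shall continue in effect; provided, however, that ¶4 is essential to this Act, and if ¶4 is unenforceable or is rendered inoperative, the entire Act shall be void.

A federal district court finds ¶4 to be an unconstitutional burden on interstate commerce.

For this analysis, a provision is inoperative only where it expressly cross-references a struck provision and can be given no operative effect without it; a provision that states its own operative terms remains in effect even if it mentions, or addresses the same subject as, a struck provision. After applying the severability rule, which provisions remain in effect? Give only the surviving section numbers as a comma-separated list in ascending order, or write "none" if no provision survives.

¶4 is struck. No other provision's operative terms depend on ¶4. ¶9 makes ¶4 an essential term, and ¶4 is the provision held invalid; under ¶9, the entire Act is therefore void. No provision of the Act survives.

none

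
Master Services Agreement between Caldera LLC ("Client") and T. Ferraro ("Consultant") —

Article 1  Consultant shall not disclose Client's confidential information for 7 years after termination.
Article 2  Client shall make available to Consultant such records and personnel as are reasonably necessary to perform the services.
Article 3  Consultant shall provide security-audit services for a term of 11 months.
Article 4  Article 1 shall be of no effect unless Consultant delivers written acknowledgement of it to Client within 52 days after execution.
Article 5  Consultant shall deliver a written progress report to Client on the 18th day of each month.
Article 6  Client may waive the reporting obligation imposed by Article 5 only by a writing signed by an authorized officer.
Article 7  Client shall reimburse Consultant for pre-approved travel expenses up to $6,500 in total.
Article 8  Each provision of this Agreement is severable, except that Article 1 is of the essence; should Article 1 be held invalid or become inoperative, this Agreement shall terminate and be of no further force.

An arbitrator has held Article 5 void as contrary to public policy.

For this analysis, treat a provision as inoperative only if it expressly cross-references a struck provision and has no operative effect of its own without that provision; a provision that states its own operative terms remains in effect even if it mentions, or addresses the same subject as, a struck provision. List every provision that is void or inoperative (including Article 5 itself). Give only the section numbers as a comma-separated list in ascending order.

5, 6

Article 5 is struck. Article 6 merely fixes the waiver condition for Article 5; with Article 5 gone it has nothing to operate on and falls away. Article 8 makes Article 1 an essential term, but Article 1 is unaffected, so the severability proviso in Article 8 preserves the remaining provisions. That leaves Article 1, Article 2, Article 3, Article 4, Article 7, and Article 8 in effect.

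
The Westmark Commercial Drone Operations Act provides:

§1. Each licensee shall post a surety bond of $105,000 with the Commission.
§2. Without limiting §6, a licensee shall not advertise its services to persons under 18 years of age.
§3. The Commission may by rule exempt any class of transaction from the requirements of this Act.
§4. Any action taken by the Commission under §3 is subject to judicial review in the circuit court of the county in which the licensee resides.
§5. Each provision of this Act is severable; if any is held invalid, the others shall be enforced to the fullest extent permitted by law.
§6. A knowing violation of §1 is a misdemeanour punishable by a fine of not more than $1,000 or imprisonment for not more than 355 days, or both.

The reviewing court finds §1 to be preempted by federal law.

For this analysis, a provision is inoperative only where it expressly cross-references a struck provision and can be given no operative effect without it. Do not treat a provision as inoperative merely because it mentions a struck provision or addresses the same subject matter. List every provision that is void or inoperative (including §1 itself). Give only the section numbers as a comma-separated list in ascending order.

§1 is struck. §6 operates only by reference to §1, so it falls with §1. §2 mentions §6 but its own obligation stands independently of §6, so §2 is not affected. Under the severability clause in §5, the remaining provisions continue in force. The provisions still in force are §2, §3, §4, and §5.

1, 6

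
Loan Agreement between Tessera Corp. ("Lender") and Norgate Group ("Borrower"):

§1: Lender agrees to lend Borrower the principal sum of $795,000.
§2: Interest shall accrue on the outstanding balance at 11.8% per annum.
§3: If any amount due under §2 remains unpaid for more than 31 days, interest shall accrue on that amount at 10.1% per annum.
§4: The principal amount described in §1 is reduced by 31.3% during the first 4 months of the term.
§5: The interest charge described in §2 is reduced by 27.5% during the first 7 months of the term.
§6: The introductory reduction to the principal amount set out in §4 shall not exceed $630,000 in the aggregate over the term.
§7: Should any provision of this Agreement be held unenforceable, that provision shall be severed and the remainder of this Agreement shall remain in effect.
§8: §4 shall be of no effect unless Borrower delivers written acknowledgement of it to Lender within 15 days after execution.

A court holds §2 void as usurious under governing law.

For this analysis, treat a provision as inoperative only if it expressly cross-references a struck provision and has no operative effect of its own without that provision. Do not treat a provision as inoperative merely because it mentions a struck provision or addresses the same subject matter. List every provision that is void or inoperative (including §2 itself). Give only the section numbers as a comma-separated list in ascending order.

2, 3, 5

§2 is struck. §3 operates only by reference to §2, so it falls with §2. §5 does nothing except set the introductory reduction to the interest charge by reference to §2; with §2 gone it has no independent effect and is inoperative. §7 is a severability clause and preserves every provision that can still be given independent effect. §1, §4, §6, §7, and §8 remain in effect.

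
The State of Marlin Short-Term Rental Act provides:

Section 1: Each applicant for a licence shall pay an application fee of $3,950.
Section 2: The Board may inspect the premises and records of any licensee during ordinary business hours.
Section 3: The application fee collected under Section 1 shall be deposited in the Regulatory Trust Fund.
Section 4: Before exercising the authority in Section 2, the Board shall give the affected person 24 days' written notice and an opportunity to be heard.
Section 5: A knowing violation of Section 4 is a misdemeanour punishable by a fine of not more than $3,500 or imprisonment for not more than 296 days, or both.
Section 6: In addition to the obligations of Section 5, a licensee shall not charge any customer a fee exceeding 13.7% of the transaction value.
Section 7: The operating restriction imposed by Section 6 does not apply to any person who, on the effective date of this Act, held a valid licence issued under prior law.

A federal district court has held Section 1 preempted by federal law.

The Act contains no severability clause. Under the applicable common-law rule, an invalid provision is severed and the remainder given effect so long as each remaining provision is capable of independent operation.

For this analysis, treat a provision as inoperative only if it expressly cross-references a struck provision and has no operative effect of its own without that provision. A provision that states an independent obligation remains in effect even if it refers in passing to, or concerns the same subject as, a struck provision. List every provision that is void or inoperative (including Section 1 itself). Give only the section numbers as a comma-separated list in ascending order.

Section 1 is struck. Section 3 operates only by reference to Section 1, so it falls with Section 1. Under the stated default rule, only provisions that cannot operate independently fall away; the rest are enforced. Section 2, Section 4, Section 5, Section 6, and Section 7 remain in effect.

1, 3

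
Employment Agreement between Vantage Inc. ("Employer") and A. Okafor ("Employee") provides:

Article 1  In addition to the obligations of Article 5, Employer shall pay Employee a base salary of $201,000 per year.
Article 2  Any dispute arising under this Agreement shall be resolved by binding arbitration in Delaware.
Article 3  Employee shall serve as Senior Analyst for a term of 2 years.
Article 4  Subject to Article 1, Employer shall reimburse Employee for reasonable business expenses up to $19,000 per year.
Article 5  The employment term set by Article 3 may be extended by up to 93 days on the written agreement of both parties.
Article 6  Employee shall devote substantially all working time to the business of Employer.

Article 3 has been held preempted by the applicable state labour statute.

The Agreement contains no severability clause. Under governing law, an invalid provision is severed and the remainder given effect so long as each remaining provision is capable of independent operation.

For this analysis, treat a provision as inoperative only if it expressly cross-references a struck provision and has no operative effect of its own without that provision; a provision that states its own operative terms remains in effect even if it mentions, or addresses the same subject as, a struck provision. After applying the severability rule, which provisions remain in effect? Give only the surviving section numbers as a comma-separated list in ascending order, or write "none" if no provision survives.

Article 3 is struck. The whole of Article 5 is the extension of the employment term, defined by reference to Article 3, so Article 5 cannot stand once Article 3 is removed. Although Article 1 refers to Article 5, its operative terms do not depend on Article 5, so it remains in effect. Under the stated default rule, only provisions that cannot operate independently fall away; the rest are enforced. Article 1, Article 2, Article 4, and Article 6 remain in effect.

1, 2, 4, 6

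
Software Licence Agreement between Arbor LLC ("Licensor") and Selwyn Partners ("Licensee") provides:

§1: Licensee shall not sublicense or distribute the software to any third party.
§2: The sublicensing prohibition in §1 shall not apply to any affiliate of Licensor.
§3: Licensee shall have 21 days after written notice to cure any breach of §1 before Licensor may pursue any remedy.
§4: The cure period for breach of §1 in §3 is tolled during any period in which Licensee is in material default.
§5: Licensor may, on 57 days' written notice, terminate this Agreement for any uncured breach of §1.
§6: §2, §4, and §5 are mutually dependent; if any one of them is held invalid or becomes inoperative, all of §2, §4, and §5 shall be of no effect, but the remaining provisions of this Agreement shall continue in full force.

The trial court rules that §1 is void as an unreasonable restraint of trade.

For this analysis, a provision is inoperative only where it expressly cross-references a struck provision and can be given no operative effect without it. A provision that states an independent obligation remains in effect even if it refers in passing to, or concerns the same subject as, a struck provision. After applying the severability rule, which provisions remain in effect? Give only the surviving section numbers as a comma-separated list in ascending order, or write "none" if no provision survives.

§1 is struck. §2 has no operative effect of its own apart from §1 and is therefore inoperative. The only function of §3 is the cure period for breach of §1, so it cannot stand once §1 is removed. §5 operates only by reference to §1, so it falls with §1. §4 does nothing except set the tolling of the cure period for breach of §1 by reference to §3; with §3 gone it has no independent effect and is inoperative. §6 declares §2, §4, and §5 mutually dependent; since one of them has fallen, all of them are of no effect. The remainder continues in force under §6. Only §6 remains in effect.

6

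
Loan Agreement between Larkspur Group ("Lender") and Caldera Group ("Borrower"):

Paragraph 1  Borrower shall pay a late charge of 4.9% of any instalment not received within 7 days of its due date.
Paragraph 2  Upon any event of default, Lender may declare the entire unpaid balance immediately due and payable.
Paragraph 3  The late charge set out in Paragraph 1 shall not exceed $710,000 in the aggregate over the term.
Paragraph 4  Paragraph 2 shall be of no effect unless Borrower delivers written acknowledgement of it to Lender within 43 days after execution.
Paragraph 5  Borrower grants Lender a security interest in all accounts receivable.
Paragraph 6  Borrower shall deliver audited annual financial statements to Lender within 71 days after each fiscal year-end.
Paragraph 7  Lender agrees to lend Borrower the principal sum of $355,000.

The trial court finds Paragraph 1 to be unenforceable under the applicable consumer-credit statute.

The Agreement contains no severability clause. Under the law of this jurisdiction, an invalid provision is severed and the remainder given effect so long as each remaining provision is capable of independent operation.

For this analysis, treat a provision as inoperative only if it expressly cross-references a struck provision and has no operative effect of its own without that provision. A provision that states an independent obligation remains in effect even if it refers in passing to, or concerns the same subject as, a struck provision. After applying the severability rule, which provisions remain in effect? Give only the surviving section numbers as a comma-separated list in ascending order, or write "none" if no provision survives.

Paragraph 1 is struck. Paragraph 3 does nothing except set the aggregate cap on the late charge by reference to Paragraph 1; with Paragraph 1 gone it has no independent effect and is inoperative. With no severability clause, the stated default rule severs what cannot stand and enforces each remaining provision that can operate on its own. The provisions still in force are Paragraph 2, Paragraph 4, Paragraph 5, Paragraph 6, and Paragraph 7.

2, 4, 5, 6, 7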